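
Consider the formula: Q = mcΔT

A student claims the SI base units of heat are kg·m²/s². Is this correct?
Units of each symbol in Q = mcΔT:
  m (mass): kg
  c (specific heat capacity, in J/(kg·K)): m²/(s²·K)
  ΔT (temperature change): K

Multiplying the contributions: [kg] · [m²/(s²·K)] · [K]
Adding exponents of each base unit: kg: 1, m: 2, s: -2
SI base units of heat: kg·m²/s²

The claimed units kg·m²/s² match the derived units, so the claim is correct.

Answer: Yes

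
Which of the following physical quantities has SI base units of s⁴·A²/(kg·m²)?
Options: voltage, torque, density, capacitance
Checking the SI base units of each option:
  voltage (V = IR): kg·m²/(s³·A)  ✗
  torque (τ = Fr): kg·m²/s²  ✗
  density (ρ = m/V): kg/m³  ✗
  capacitance (C = Q/V): s⁴·A²/(kg·m²)  ✓ matches

Only capacitance has units s⁴·A²/(kg·m²).

Answer: capacitance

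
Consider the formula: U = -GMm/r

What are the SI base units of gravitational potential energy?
Units of each symbol in U = -GMm/r:
  G (gravitational constant): m³/(kg·s²)
  M (mass): kg
  m (mass): kg
  r (distance): m  → in the denominator, contributes 1/m
  The minus sign does not affect the units.

Multiplying the contributions: [m³/(kg·s²)] · [kg] · [kg] · [1/m]
Adding exponents of each base unit: kg: 1, m: 2, s: -2
SI base units of gravitational potential energy: kg·m²/s²

Answer: kg·m²/s²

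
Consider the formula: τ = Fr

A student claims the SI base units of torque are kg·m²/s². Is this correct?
Units of each symbol in τ = Fr:
  F (force): kg·m/s²
  r (lever arm): m

Multiplying the contributions: [kg·m/s²] · [m]
Adding exponents of each base unit: kg: 1, m: 2, s: -2
SI base units of torque: kg·m²/s²

The claimed units kg·m²/s² match the derived units, so the claim is correct.

Answer: Yes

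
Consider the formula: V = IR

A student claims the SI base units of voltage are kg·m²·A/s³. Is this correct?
Units of each symbol in V = IR:
  I (current): A
  R (resistance, in ohms): kg·m²/(s³·A²)

Multiplying the contributions: [A] · [kg·m²/(s³·A²)]
Adding exponents of each base unit: kg: 1, m: 2, s: -3, A: -1
SI base units of voltage: kg·m²/(s³·A)

The claimed units kg·m²·A/s³ (exponents kg: 1, m: 2, s: -3, A: 1) do not match the derived units kg·m²/(s³·A) (exponents kg: 1, m: 2, s: -3, A: -1), so the claim is incorrect.

Answer: No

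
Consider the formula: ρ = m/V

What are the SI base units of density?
Units of each symbol in ρ = m/V:
  m (mass): kg
  V (volume): m³  → in the denominator, contributes 1/m³

Multiplying the contributions: [kg] · [1/m³]
Adding exponents of each base unit: kg: 1, m: -3
SI base units of density: kg/m³

Answer: kg/m³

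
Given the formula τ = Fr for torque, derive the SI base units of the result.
Units of each symbol in τ = Fr:
  F (force): kg·m/s²
  r (lever arm): m

Multiplying the contributions: [kg·m/s²] · [m]
Adding exponents of each base unit: kg: 1, m: 2, s: -2
SI base units of torque: kg·m²/s²

Answer: kg·m²/s²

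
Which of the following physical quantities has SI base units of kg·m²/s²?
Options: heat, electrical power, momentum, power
Checking the SI base units of each option:
  heat (Q = mcΔT): kg·m²/s²  ✓ matches
  electrical power (P = IV): kg·m²/s³  ✗
  momentum (p = mv): kg·m/s  ✗
  power (P = W/t): kg·m²/s³  ✗

Only heat has units kg·m²/s².

Answer: heat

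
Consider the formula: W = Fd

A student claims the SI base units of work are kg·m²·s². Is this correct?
Units of each symbol in W = Fd:
  F (force): kg·m/s²
  d (displacement): m

Multiplying the contributions: [kg·m/s²] · [m]
Adding exponents of each base unit: kg: 1, m: 2, s: -2
SI base units of work: kg·m²/s²

The claimed units kg·m²·s² (exponents kg: 1, m: 2, s: 2) do not match the derived units kg·m²/s² (exponents kg: 1, m: 2, s: -2), so the claim is incorrect.

Answer: No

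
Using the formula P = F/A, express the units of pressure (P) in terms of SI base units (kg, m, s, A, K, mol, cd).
Units of each symbol in P = F/A:
  F (force): kg·m/s²
  A (area): m²  → in the denominator, contributes 1/m²

Multiplying the contributions: [kg·m/s²] · [1/m²]
Adding exponents of each base unit: kg: 1, m: -1, s: -2
SI base units of pressure: kg/(m·s²)

Answer: kg/(m·s²)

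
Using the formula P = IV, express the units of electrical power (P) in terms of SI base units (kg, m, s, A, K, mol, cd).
Units of each symbol in P = IV:
  I (current): A
  V (voltage, in volts): kg·m²/(s³·A)

Multiplying the contributions: [A] · [kg·m²/(s³·A)]
Adding exponents of each base unit: kg: 1, m: 2, s: -3
SI base units of electrical power: kg·m²/s³

Answer: kg·m²/s³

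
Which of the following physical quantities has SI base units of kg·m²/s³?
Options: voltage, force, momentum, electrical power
Checking the SI base units of each option:
  voltage (V = IR): kg·m²/(s³·A)  ✗
  force (F = ma): kg·m/s²  ✗
  momentum (p = mv): kg·m/s  ✗
  electrical power (P = IV): kg·m²/s³  ✓ matches

Only electrical power has units kg·m²/s³.

Answer: electrical power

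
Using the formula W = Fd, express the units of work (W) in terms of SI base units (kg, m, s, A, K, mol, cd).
Units of each symbol in W = Fd:
  F (force): kg·m/s²
  d (displacement): m

Multiplying the contributions: [kg·m/s²] · [m]
Adding exponents of each base unit: kg: 1, m: 2, s: -2
SI base units of work: kg·m²/s²

Answer: kg·m²/s²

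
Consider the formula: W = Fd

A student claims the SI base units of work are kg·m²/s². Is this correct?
Units of each symbol in W = Fd:
  F (force): kg·m/s²
  d (displacement): m

Multiplying the contributions: [kg·m/s²] · [m]
Adding exponents of each base unit: kg: 1, m: 2, s: -2
SI base units of work: kg·m²/s²

The claimed units kg·m²/s² match the derived units, so the claim is correct.

Answer: Yes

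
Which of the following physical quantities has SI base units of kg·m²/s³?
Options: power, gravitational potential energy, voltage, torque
Checking the SI base units of each option:
  power (P = W/t): kg·m²/s³  ✓ matches
  gravitational potential energy (U = -GMm/r): kg·m²/s²  ✗
  voltage (V = IR): kg·m²/(s³·A)  ✗
  torque (τ = Fr): kg·m²/s²  ✗

Only power has units kg·m²/s³.

Answer: power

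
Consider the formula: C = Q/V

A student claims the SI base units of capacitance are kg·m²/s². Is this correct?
Units of each symbol in C = Q/V:
  Q (charge, in coulombs): s·A
  V (voltage, in volts): kg·m²/(s³·A)  → in the denominator, contributes s³·A/(kg·m²)

Multiplying the contributions: [s·A] · [s³·A/(kg·m²)]
Adding exponents of each base unit: kg: -1, m: -2, s: 4, A: 2
SI base units of capacitance: s⁴·A²/(kg·m²)

The claimed units kg·m²/s² (exponents kg: 1, m: 2, s: -2) do not match the derived units s⁴·A²/(kg·m²) (exponents kg: -1, m: -2, s: 4, A: 2), so the claim is incorrect.

Answer: No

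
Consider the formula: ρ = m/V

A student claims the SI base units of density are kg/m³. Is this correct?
Units of each symbol in ρ = m/V:
  m (mass): kg
  V (volume): m³  → in the denominator, contributes 1/m³

Multiplying the contributions: [kg] · [1/m³]
Adding exponents of each base unit: kg: 1, m: -3
SI base units of density: kg/m³

The claimed units kg/m³ match the derived units, so the claim is correct.

Answer: Yes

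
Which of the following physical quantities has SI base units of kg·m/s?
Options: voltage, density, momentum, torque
Checking the SI base units of each option:
  voltage (V = IR): kg·m²/(s³·A)  ✗
  density (ρ = m/V): kg/m³  ✗
  momentum (p = mv): kg·m/s  ✓ matches
  torque (τ = Fr): kg·m²/s²  ✗

Only momentum has units kg·m/s.

Answer: momentum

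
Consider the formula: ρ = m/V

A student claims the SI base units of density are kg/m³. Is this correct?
Units of each symbol in ρ = m/V:
  m (mass): kg
  V (volume): m³  → in the denominator, contributes 1/m³

Multiplying the contributions: [kg] · [1/m³]
Adding exponents of each base unit: kg: 1, m: -3
SI base units of density: kg/m³

The claimed units kg/m³ match the derived units, so the claim is correct.

Answer: Yes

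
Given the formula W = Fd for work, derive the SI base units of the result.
Units of each symbol in W = Fd:
  F (force): kg·m/s²
  d (displacement): m

Multiplying the contributions: [kg·m/s²] · [m]
Adding exponents of each base unit: kg: 1, m: 2, s: -2
SI base units of work: kg·m²/s²

Answer: kg·m²/s²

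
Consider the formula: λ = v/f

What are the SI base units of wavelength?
Units of each symbol in λ = v/f:
  v (wave speed): m/s
  f (frequency): 1/s  → in the denominator, contributes s

Multiplying the contributions: [m/s] · [s]
Adding exponents of each base unit: m: 1
SI base units of wavelength: m

Answer: m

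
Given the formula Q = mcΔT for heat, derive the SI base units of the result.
Units of each symbol in Q = mcΔT:
  m (mass): kg
  c (specific heat capacity, in J/(kg·K)): m²/(s²·K)
  ΔT (temperature change): K

Multiplying the contributions: [kg] · [m²/(s²·K)] · [K]
Adding exponents of each base unit: kg: 1, m: 2, s: -2
SI base units of heat: kg·m²/s²

Answer: kg·m²/s²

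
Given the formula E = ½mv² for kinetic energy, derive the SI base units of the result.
Units of each symbol in E = ½mv²:
  m (mass): kg
  v (speed): m/s  → to the power 2, contributes m²/s²
  The factor ½ is dimensionless.

Multiplying the contributions: [kg] · [m²/s²]
Adding exponents of each base unit: kg: 1, m: 2, s: -2
SI base units of kinetic energy: kg·m²/s²

Answer: kg·m²/s²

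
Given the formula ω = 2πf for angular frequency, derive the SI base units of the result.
Units of each symbol in ω = 2πf:
  f (frequency): 1/s
  The factor 2π is dimensionless.

Multiplying the contributions: [1/s]
Adding exponents of each base unit: s: -1
SI base units of angular frequency: 1/s

Answer: 1/s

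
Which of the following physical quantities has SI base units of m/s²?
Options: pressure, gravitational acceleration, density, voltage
Checking the SI base units of each option:
  pressure (P = F/A): kg/(m·s²)  ✗
  gravitational acceleration (g = GM/r²): m/s²  ✓ matches
  density (ρ = m/V): kg/m³  ✗
  voltage (V = IR): kg·m²/(s³·A)  ✗

Only gravitational acceleration has units m/s².

Answer: gravitational acceleration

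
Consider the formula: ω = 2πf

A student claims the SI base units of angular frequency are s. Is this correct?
Units of each symbol in ω = 2πf:
  f (frequency): 1/s
  The factor 2π is dimensionless.

Multiplying the contributions: [1/s]
Adding exponents of each base unit: s: -1
SI base units of angular frequency: 1/s

The claimed units s (exponents s: 1) do not match the derived units 1/s (exponents s: -1), so the claim is incorrect.

Answer: No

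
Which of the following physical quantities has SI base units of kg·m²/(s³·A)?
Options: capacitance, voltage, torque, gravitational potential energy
Checking the SI base units of each option:
  capacitance (C = Q/V): s⁴·A²/(kg·m²)  ✗
  voltage (V = IR): kg·m²/(s³·A)  ✓ matches
  torque (τ = Fr): kg·m²/s²  ✗
  gravitational potential energy (U = -GMm/r): kg·m²/s²  ✗

Only voltage has units kg·m²/(s³·A).

Answer: voltage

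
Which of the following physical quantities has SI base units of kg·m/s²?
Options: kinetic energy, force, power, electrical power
Checking the SI base units of each option:
  kinetic energy (E = ½mv²): kg·m²/s²  ✗
  force (F = ma): kg·m/s²  ✓ matches
  power (P = W/t): kg·m²/s³  ✗
  electrical power (P = IV): kg·m²/s³  ✗

Only force has units kg·m/s².

Answer: force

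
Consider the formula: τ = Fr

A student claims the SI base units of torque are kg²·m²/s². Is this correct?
Units of each symbol in τ = Fr:
  F (force): kg·m/s²
  r (lever arm): m

Multiplying the contributions: [kg·m/s²] · [m]
Adding exponents of each base unit: kg: 1, m: 2, s: -2
SI base units of torque: kg·m²/s²

The claimed units kg²·m²/s² (exponents kg: 2, m: 2, s: -2) do not match the derived units kg·m²/s² (exponents kg: 1, m: 2, s: -2), so the claim is incorrect.

Answer: No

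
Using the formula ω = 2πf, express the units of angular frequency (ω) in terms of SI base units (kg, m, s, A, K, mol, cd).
Units of each symbol in ω = 2πf:
  f (frequency): 1/s
  The factor 2π is dimensionless.

Multiplying the contributions: [1/s]
Adding exponents of each base unit: s: -1
SI base units of angular frequency: 1/s

Answer: 1/s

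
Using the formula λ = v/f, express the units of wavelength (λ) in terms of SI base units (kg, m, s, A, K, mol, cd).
Units of each symbol in λ = v/f:
  v (wave speed): m/s
  f (frequency): 1/s  → in the denominator, contributes s

Multiplying the contributions: [m/s] · [s]
Adding exponents of each base unit: m: 1
SI base units of wavelength: m

Answer: m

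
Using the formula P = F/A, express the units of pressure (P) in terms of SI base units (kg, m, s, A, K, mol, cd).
Units of each symbol in P = F/A:
  F (force): kg·m/s²
  A (area): m²  → in the denominator, contributes 1/m²

Multiplying the contributions: [kg·m/s²] · [1/m²]
Adding exponents of each base unit: kg: 1, m: -1, s: -2
SI base units of pressure: kg/(m·s²)

Answer: kg/(m·s²)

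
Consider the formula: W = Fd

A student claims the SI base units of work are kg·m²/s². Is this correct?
Units of each symbol in W = Fd:
  F (force): kg·m/s²
  d (displacement): m

Multiplying the contributions: [kg·m/s²] · [m]
Adding exponents of each base unit: kg: 1, m: 2, s: -2
SI base units of work: kg·m²/s²

The claimed units kg·m²/s² match the derived units, so the claim is correct.

Answer: Yes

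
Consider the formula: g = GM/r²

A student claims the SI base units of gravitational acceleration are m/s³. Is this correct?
Units of each symbol in g = GM/r²:
  G (gravitational constant): m³/(kg·s²)
  M (mass): kg
  r (distance): m  → to the power 2 in the denominator, contributes 1/m²

Multiplying the contributions: [m³/(kg·s²)] · [kg] · [1/m²]
Adding exponents of each base unit: m: 1, s: -2
SI base units of gravitational acceleration: m/s²

The claimed units m/s³ (exponents m: 1, s: -3) do not match the derived units m/s² (exponents m: 1, s: -2), so the claim is incorrect.

Answer: No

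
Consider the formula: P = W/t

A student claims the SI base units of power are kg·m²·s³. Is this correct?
Units of each symbol in P = W/t:
  W (work): kg·m²/s²
  t (time): s  → in the denominator, contributes 1/s

Multiplying the contributions: [kg·m²/s²] · [1/s]
Adding exponents of each base unit: kg: 1, m: 2, s: -3
SI base units of power: kg·m²/s³

The claimed units kg·m²·s³ (exponents kg: 1, m: 2, s: 3) do not match the derived units kg·m²/s³ (exponents kg: 1, m: 2, s: -3), so the claim is incorrect.

Answer: No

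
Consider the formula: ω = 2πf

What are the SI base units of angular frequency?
Units of each symbol in ω = 2πf:
  f (frequency): 1/s
  The factor 2π is dimensionless.

Multiplying the contributions: [1/s]
Adding exponents of each base unit: s: -1
SI base units of angular frequency: 1/s

Answer: 1/s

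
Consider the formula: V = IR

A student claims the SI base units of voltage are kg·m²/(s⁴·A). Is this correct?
Units of each symbol in V = IR:
  I (current): A
  R (resistance, in ohms): kg·m²/(s³·A²)

Multiplying the contributions: [A] · [kg·m²/(s³·A²)]
Adding exponents of each base unit: kg: 1, m: 2, s: -3, A: -1
SI base units of voltage: kg·m²/(s³·A)

The claimed units kg·m²/(s⁴·A) (exponents kg: 1, m: 2, s: -4, A: -1) do not match the derived units kg·m²/(s³·A) (exponents kg: 1, m: 2, s: -3, A: -1), so the claim is incorrect.

Answer: No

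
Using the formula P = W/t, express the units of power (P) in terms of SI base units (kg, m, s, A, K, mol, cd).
Units of each symbol in P = W/t:
  W (work): kg·m²/s²
  t (time): s  → in the denominator, contributes 1/s

Multiplying the contributions: [kg·m²/s²] · [1/s]
Adding exponents of each base unit: kg: 1, m: 2, s: -3
SI base units of power: kg·m²/s³

Answer: kg·m²/s³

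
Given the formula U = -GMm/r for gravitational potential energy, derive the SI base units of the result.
Units of each symbol in U = -GMm/r:
  G (gravitational constant): m³/(kg·s²)
  M (mass): kg
  m (mass): kg
  r (distance): m  → in the denominator, contributes 1/m
  The minus sign does not affect the units.

Multiplying the contributions: [m³/(kg·s²)] · [kg] · [kg] · [1/m]
Adding exponents of each base unit: kg: 1, m: 2, s: -2
SI base units of gravitational potential energy: kg·m²/s²

Answer: kg·m²/s²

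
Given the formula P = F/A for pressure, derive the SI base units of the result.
Units of each symbol in P = F/A:
  F (force): kg·m/s²
  A (area): m²  → in the denominator, contributes 1/m²

Multiplying the contributions: [kg·m/s²] · [1/m²]
Adding exponents of each base unit: kg: 1, m: -1, s: -2
SI base units of pressure: kg/(m·s²)

Answer: kg/(m·s²)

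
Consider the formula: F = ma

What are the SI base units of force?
Units of each symbol in F = ma:
  m (mass): kg
  a (acceleration): m/s²

Multiplying the contributions: [kg] · [m/s²]
Adding exponents of each base unit: kg: 1, m: 1, s: -2
SI base units of force: kg·m/s²

Answer: kg·m/s²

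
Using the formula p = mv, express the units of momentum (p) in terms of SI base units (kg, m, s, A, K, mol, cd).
Units of each symbol in p = mv:
  m (mass): kg
  v (velocity): m/s

Multiplying the contributions: [kg] · [m/s]
Adding exponents of each base unit: kg: 1, m: 1, s: -1
SI base units of momentum: kg·m/s

Answer: kg·m/s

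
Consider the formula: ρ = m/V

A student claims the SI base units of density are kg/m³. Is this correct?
Units of each symbol in ρ = m/V:
  m (mass): kg
  V (volume): m³  → in the denominator, contributes 1/m³

Multiplying the contributions: [kg] · [1/m³]
Adding exponents of each base unit: kg: 1, m: -3
SI base units of density: kg/m³

The claimed units kg/m³ match the derived units, so the claim is correct.

Answer: Yes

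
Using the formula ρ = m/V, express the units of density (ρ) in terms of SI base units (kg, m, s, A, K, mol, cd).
Units of each symbol in ρ = m/V:
  m (mass): kg
  V (volume): m³  → in the denominator, contributes 1/m³

Multiplying the contributions: [kg] · [1/m³]
Adding exponents of each base unit: kg: 1, m: -3
SI base units of density: kg/m³

Answer: kg/m³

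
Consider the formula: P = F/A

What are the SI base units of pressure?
Units of each symbol in P = F/A:
  F (force): kg·m/s²
  A (area): m²  → in the denominator, contributes 1/m²

Multiplying the contributions: [kg·m/s²] · [1/m²]
Adding exponents of each base unit: kg: 1, m: -1, s: -2
SI base units of pressure: kg/(m·s²)

Answer: kg/(m·s²)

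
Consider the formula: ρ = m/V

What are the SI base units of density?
Units of each symbol in ρ = m/V:
  m (mass): kg
  V (volume): m³  → in the denominator, contributes 1/m³

Multiplying the contributions: [kg] · [1/m³]
Adding exponents of each base unit: kg: 1, m: -3
SI base units of density: kg/m³

Answer: kg/m³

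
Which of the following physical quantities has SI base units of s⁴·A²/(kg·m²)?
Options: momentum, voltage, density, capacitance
Checking the SI base units of each option:
  momentum (p = mv): kg·m/s  ✗
  voltage (V = IR): kg·m²/(s³·A)  ✗
  density (ρ = m/V): kg/m³  ✗
  capacitance (C = Q/V): s⁴·A²/(kg·m²)  ✓ matches

Only capacitance has units s⁴·A²/(kg·m²).

Answer: capacitance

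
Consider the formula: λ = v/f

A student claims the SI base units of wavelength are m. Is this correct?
Units of each symbol in λ = v/f:
  v (wave speed): m/s
  f (frequency): 1/s  → in the denominator, contributes s

Multiplying the contributions: [m/s] · [s]
Adding exponents of each base unit: m: 1
SI base units of wavelength: m

The claimed units m match the derived units, so the claim is correct.

Answer: Yes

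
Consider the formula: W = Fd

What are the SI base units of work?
Units of each symbol in W = Fd:
  F (force): kg·m/s²
  d (displacement): m

Multiplying the contributions: [kg·m/s²] · [m]
Adding exponents of each base unit: kg: 1, m: 2, s: -2
SI base units of work: kg·m²/s²

Answer: kg·m²/s²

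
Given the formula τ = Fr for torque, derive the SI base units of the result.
Units of each symbol in τ = Fr:
  F (force): kg·m/s²
  r (lever arm): m

Multiplying the contributions: [kg·m/s²] · [m]
Adding exponents of each base unit: kg: 1, m: 2, s: -2
SI base units of torque: kg·m²/s²

Answer: kg·m²/s²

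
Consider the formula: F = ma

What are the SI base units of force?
Units of each symbol in F = ma:
  m (mass): kg
  a (acceleration): m/s²

Multiplying the contributions: [kg] · [m/s²]
Adding exponents of each base unit: kg: 1, m: 1, s: -2
SI base units of force: kg·m/s²

Answer: kg·m/s²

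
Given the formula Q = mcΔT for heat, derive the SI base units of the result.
Units of each symbol in Q = mcΔT:
  m (mass): kg
  c (specific heat capacity, in J/(kg·K)): m²/(s²·K)
  ΔT (temperature change): K

Multiplying the contributions: [kg] · [m²/(s²·K)] · [K]
Adding exponents of each base unit: kg: 1, m: 2, s: -2
SI base units of heat: kg·m²/s²

Answer: kg·m²/s²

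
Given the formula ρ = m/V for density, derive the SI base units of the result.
Units of each symbol in ρ = m/V:
  m (mass): kg
  V (volume): m³  → in the denominator, contributes 1/m³

Multiplying the contributions: [kg] · [1/m³]
Adding exponents of each base unit: kg: 1, m: -3
SI base units of density: kg/m³

Answer: kg/m³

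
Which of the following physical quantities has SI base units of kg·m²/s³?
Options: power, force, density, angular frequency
Checking the SI base units of each option:
  power (P = W/t): kg·m²/s³  ✓ matches
  force (F = ma): kg·m/s²  ✗
  density (ρ = m/V): kg/m³  ✗
  angular frequency (ω = 2πf): 1/s  ✗

Only power has units kg·m²/s³.

Answer: power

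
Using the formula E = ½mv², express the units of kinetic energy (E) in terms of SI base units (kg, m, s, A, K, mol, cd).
Units of each symbol in E = ½mv²:
  m (mass): kg
  v (speed): m/s  → to the power 2, contributes m²/s²
  The factor ½ is dimensionless.

Multiplying the contributions: [kg] · [m²/s²]
Adding exponents of each base unit: kg: 1, m: 2, s: -2
SI base units of kinetic energy: kg·m²/s²

Answer: kg·m²/s²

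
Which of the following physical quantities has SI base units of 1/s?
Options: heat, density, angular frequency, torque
Checking the SI base units of each option:
  heat (Q = mcΔT): kg·m²/s²  ✗
  density (ρ = m/V): kg/m³  ✗
  angular frequency (ω = 2πf): 1/s  ✓ matches
  torque (τ = Fr): kg·m²/s²  ✗

Only angular frequency has units 1/s.

Answer: angular frequency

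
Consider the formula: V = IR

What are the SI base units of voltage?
Units of each symbol in V = IR:
  I (current): A
  R (resistance, in ohms): kg·m²/(s³·A²)

Multiplying the contributions: [A] · [kg·m²/(s³·A²)]
Adding exponents of each base unit: kg: 1, m: 2, s: -3, A: -1
SI base units of voltage: kg·m²/(s³·A)

Answer: kg·m²/(s³·A)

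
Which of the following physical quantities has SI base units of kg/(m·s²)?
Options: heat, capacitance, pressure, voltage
Checking the SI base units of each option:
  heat (Q = mcΔT): kg·m²/s²  ✗
  capacitance (C = Q/V): s⁴·A²/(kg·m²)  ✗
  pressure (P = F/A): kg/(m·s²)  ✓ matches
  voltage (V = IR): kg·m²/(s³·A)  ✗

Only pressure has units kg/(m·s²).

Answer: pressure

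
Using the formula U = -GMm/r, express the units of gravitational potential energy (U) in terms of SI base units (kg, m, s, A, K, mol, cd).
Units of each symbol in U = -GMm/r:
  G (gravitational constant): m³/(kg·s²)
  M (mass): kg
  m (mass): kg
  r (distance): m  → in the denominator, contributes 1/m
  The minus sign does not affect the units.

Multiplying the contributions: [m³/(kg·s²)] · [kg] · [kg] · [1/m]
Adding exponents of each base unit: kg: 1, m: 2, s: -2
SI base units of gravitational potential energy: kg·m²/s²

Answer: kg·m²/s²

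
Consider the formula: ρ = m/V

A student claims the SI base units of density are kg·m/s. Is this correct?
Units of each symbol in ρ = m/V:
  m (mass): kg
  V (volume): m³  → in the denominator, contributes 1/m³

Multiplying the contributions: [kg] · [1/m³]
Adding exponents of each base unit: kg: 1, m: -3
SI base units of density: kg/m³

The claimed units kg·m/s (exponents kg: 1, m: 1, s: -1) do not match the derived units kg/m³ (exponents kg: 1, m: -3), so the claim is incorrect.

Answer: No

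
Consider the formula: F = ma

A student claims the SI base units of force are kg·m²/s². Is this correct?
Units of each symbol in F = ma:
  m (mass): kg
  a (acceleration): m/s²

Multiplying the contributions: [kg] · [m/s²]
Adding exponents of each base unit: kg: 1, m: 1, s: -2
SI base units of force: kg·m/s²

The claimed units kg·m²/s² (exponents kg: 1, m: 2, s: -2) do not match the derived units kg·m/s² (exponents kg: 1, m: 1, s: -2), so the claim is incorrect.

Answer: No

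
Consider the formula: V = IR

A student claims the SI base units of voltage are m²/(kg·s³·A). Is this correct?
Units of each symbol in V = IR:
  I (current): A
  R (resistance, in ohms): kg·m²/(s³·A²)

Multiplying the contributions: [A] · [kg·m²/(s³·A²)]
Adding exponents of each base unit: kg: 1, m: 2, s: -3, A: -1
SI base units of voltage: kg·m²/(s³·A)

The claimed units m²/(kg·s³·A) (exponents kg: -1, m: 2, s: -3, A: -1) do not match the derived units kg·m²/(s³·A) (exponents kg: 1, m: 2, s: -3, A: -1), so the claim is incorrect.

Answer: No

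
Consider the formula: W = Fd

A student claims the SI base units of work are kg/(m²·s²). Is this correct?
Units of each symbol in W = Fd:
  F (force): kg·m/s²
  d (displacement): m

Multiplying the contributions: [kg·m/s²] · [m]
Adding exponents of each base unit: kg: 1, m: 2, s: -2
SI base units of work: kg·m²/s²

The claimed units kg/(m²·s²) (exponents kg: 1, m: -2, s: -2) do not match the derived units kg·m²/s² (exponents kg: 1, m: 2, s: -2), so the claim is incorrect.

Answer: No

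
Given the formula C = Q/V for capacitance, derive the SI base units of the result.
Units of each symbol in C = Q/V:
  Q (charge, in coulombs): s·A
  V (voltage, in volts): kg·m²/(s³·A)  → in the denominator, contributes s³·A/(kg·m²)

Multiplying the contributions: [s·A] · [s³·A/(kg·m²)]
Adding exponents of each base unit: kg: -1, m: -2, s: 4, A: 2
SI base units of capacitance: s⁴·A²/(kg·m²)

Answer: s⁴·A²/(kg·m²)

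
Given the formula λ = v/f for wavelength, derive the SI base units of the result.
Units of each symbol in λ = v/f:
  v (wave speed): m/s
  f (frequency): 1/s  → in the denominator, contributes s

Multiplying the contributions: [m/s] · [s]
Adding exponents of each base unit: m: 1
SI base units of wavelength: m

Answer: m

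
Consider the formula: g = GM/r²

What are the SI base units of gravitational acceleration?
Units of each symbol in g = GM/r²:
  G (gravitational constant): m³/(kg·s²)
  M (mass): kg
  r (distance): m  → to the power 2 in the denominator, contributes 1/m²

Multiplying the contributions: [m³/(kg·s²)] · [kg] · [1/m²]
Adding exponents of each base unit: m: 1, s: -2
SI base units of gravitational acceleration: m/s²

Answer: m/s²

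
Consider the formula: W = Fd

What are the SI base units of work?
Units of each symbol in W = Fd:
  F (force): kg·m/s²
  d (displacement): m

Multiplying the contributions: [kg·m/s²] · [m]
Adding exponents of each base unit: kg: 1, m: 2, s: -2
SI base units of work: kg·m²/s²

Answer: kg·m²/s²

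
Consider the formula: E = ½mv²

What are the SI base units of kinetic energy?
Units of each symbol in E = ½mv²:
  m (mass): kg
  v (speed): m/s  → to the power 2, contributes m²/s²
  The factor ½ is dimensionless.

Multiplying the contributions: [kg] · [m²/s²]
Adding exponents of each base unit: kg: 1, m: 2, s: -2
SI base units of kinetic energy: kg·m²/s²

Answer: kg·m²/s²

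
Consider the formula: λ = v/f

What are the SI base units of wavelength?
Units of each symbol in λ = v/f:
  v (wave speed): m/s
  f (frequency): 1/s  → in the denominator, contributes s

Multiplying the contributions: [m/s] · [s]
Adding exponents of each base unit: m: 1
SI base units of wavelength: m

Answer: m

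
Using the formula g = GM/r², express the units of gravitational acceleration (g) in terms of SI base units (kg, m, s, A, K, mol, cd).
Units of each symbol in g = GM/r²:
  G (gravitational constant): m³/(kg·s²)
  M (mass): kg
  r (distance): m  → to the power 2 in the denominator, contributes 1/m²

Multiplying the contributions: [m³/(kg·s²)] · [kg] · [1/m²]
Adding exponents of each base unit: m: 1, s: -2
SI base units of gravitational acceleration: m/s²

Answer: m/s²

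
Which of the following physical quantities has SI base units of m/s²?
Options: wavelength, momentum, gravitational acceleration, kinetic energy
Checking the SI base units of each option:
  wavelength (λ = v/f): m  ✗
  momentum (p = mv): kg·m/s  ✗
  gravitational acceleration (g = GM/r²): m/s²  ✓ matches
  kinetic energy (E = ½mv²): kg·m²/s²  ✗

Only gravitational acceleration has units m/s².

Answer: gravitational acceleration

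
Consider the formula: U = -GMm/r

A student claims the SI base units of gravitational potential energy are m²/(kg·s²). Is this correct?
Units of each symbol in U = -GMm/r:
  G (gravitational constant): m³/(kg·s²)
  M (mass): kg
  m (mass): kg
  r (distance): m  → in the denominator, contributes 1/m
  The minus sign does not affect the units.

Multiplying the contributions: [m³/(kg·s²)] · [kg] · [kg] · [1/m]
Adding exponents of each base unit: kg: 1, m: 2, s: -2
SI base units of gravitational potential energy: kg·m²/s²

The claimed units m²/(kg·s²) (exponents kg: -1, m: 2, s: -2) do not match the derived units kg·m²/s² (exponents kg: 1, m: 2, s: -2), so the claim is incorrect.

Answer: No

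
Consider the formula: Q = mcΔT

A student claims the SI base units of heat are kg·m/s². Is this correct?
Units of each symbol in Q = mcΔT:
  m (mass): kg
  c (specific heat capacity, in J/(kg·K)): m²/(s²·K)
  ΔT (temperature change): K

Multiplying the contributions: [kg] · [m²/(s²·K)] · [K]
Adding exponents of each base unit: kg: 1, m: 2, s: -2
SI base units of heat: kg·m²/s²

The claimed units kg·m/s² (exponents kg: 1, m: 1, s: -2) do not match the derived units kg·m²/s² (exponents kg: 1, m: 2, s: -2), so the claim is incorrect.

Answer: No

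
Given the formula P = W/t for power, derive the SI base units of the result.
Units of each symbol in P = W/t:
  W (work): kg·m²/s²
  t (time): s  → in the denominator, contributes 1/s

Multiplying the contributions: [kg·m²/s²] · [1/s]
Adding exponents of each base unit: kg: 1, m: 2, s: -3
SI base units of power: kg·m²/s³

Answer: kg·m²/s³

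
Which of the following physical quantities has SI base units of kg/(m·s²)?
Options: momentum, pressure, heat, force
Checking the SI base units of each option:
  momentum (p = mv): kg·m/s  ✗
  pressure (P = F/A): kg/(m·s²)  ✓ matches
  heat (Q = mcΔT): kg·m²/s²  ✗
  force (F = ma): kg·m/s²  ✗

Only pressure has units kg/(m·s²).

Answer: pressure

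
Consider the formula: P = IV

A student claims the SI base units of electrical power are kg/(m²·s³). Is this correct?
Units of each symbol in P = IV:
  I (current): A
  V (voltage, in volts): kg·m²/(s³·A)

Multiplying the contributions: [A] · [kg·m²/(s³·A)]
Adding exponents of each base unit: kg: 1, m: 2, s: -3
SI base units of electrical power: kg·m²/s³

The claimed units kg/(m²·s³) (exponents kg: 1, m: -2, s: -3) do not match the derived units kg·m²/s³ (exponents kg: 1, m: 2, s: -3), so the claim is incorrect.

Answer: No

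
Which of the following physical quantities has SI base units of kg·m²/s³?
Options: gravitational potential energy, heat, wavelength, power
Checking the SI base units of each option:
  gravitational potential energy (U = -GMm/r): kg·m²/s²  ✗
  heat (Q = mcΔT): kg·m²/s²  ✗
  wavelength (λ = v/f): m  ✗
  power (P = W/t): kg·m²/s³  ✓ matches

Only power has units kg·m²/s³.

Answer: power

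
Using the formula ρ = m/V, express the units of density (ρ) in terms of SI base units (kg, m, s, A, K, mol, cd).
Units of each symbol in ρ = m/V:
  m (mass): kg
  V (volume): m³  → in the denominator, contributes 1/m³

Multiplying the contributions: [kg] · [1/m³]
Adding exponents of each base unit: kg: 1, m: -3
SI base units of density: kg/m³

Answer: kg/m³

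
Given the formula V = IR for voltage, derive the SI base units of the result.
Units of each symbol in V = IR:
  I (current): A
  R (resistance, in ohms): kg·m²/(s³·A²)

Multiplying the contributions: [A] · [kg·m²/(s³·A²)]
Adding exponents of each base unit: kg: 1, m: 2, s: -3, A: -1
SI base units of voltage: kg·m²/(s³·A)

Answer: kg·m²/(s³·A)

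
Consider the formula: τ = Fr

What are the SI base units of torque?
Units of each symbol in τ = Fr:
  F (force): kg·m/s²
  r (lever arm): m

Multiplying the contributions: [kg·m/s²] · [m]
Adding exponents of each base unit: kg: 1, m: 2, s: -2
SI base units of torque: kg·m²/s²

Answer: kg·m²/s²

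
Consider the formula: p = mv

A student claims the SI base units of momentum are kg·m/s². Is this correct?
Units of each symbol in p = mv:
  m (mass): kg
  v (velocity): m/s

Multiplying the contributions: [kg] · [m/s]
Adding exponents of each base unit: kg: 1, m: 1, s: -1
SI base units of momentum: kg·m/s

The claimed units kg·m/s² (exponents kg: 1, m: 1, s: -2) do not match the derived units kg·m/s (exponents kg: 1, m: 1, s: -1), so the claim is incorrect.

Answer: No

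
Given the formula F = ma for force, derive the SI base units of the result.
Units of each symbol in F = ma:
  m (mass): kg
  a (acceleration): m/s²

Multiplying the contributions: [kg] · [m/s²]
Adding exponents of each base unit: kg: 1, m: 1, s: -2
SI base units of force: kg·m/s²

Answer: kg·m/s²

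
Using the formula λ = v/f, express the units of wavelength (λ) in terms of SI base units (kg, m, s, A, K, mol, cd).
Units of each symbol in λ = v/f:
  v (wave speed): m/s
  f (frequency): 1/s  → in the denominator, contributes s

Multiplying the contributions: [m/s] · [s]
Adding exponents of each base unit: m: 1
SI base units of wavelength: m

Answer: m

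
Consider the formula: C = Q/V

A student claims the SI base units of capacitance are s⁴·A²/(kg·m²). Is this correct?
Units of each symbol in C = Q/V:
  Q (charge, in coulombs): s·A
  V (voltage, in volts): kg·m²/(s³·A)  → in the denominator, contributes s³·A/(kg·m²)

Multiplying the contributions: [s·A] · [s³·A/(kg·m²)]
Adding exponents of each base unit: kg: -1, m: -2, s: 4, A: 2
SI base units of capacitance: s⁴·A²/(kg·m²)

The claimed units s⁴·A²/(kg·m²) match the derived units, so the claim is correct.

Answer: Yes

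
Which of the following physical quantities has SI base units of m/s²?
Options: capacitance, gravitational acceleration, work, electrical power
Checking the SI base units of each option:
  capacitance (C = Q/V): s⁴·A²/(kg·m²)  ✗
  gravitational acceleration (g = GM/r²): m/s²  ✓ matches
  work (W = Fd): kg·m²/s²  ✗
  electrical power (P = IV): kg·m²/s³  ✗

Only gravitational acceleration has units m/s².

Answer: gravitational acceleration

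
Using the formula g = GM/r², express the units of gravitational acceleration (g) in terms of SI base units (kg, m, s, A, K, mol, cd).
Units of each symbol in g = GM/r²:
  G (gravitational constant): m³/(kg·s²)
  M (mass): kg
  r (distance): m  → to the power 2 in the denominator, contributes 1/m²

Multiplying the contributions: [m³/(kg·s²)] · [kg] · [1/m²]
Adding exponents of each base unit: m: 1, s: -2
SI base units of gravitational acceleration: m/s²

Answer: m/s²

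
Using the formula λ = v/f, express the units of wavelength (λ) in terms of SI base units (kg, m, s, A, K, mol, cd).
Units of each symbol in λ = v/f:
  v (wave speed): m/s
  f (frequency): 1/s  → in the denominator, contributes s

Multiplying the contributions: [m/s] · [s]
Adding exponents of each base unit: m: 1
SI base units of wavelength: m

Answer: m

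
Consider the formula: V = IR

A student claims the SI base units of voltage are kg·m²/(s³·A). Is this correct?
Units of each symbol in V = IR:
  I (current): A
  R (resistance, in ohms): kg·m²/(s³·A²)

Multiplying the contributions: [A] · [kg·m²/(s³·A²)]
Adding exponents of each base unit: kg: 1, m: 2, s: -3, A: -1
SI base units of voltage: kg·m²/(s³·A)

The claimed units kg·m²/(s³·A) match the derived units, so the claim is correct.

Answer: Yes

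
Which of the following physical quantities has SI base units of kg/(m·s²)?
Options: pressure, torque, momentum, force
Checking the SI base units of each option:
  pressure (P = F/A): kg/(m·s²)  ✓ matches
  torque (τ = Fr): kg·m²/s²  ✗
  momentum (p = mv): kg·m/s  ✗
  force (F = ma): kg·m/s²  ✗

Only pressure has units kg/(m·s²).

Answer: pressure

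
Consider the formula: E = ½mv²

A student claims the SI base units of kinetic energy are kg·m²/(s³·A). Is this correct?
Units of each symbol in E = ½mv²:
  m (mass): kg
  v (speed): m/s  → to the power 2, contributes m²/s²
  The factor ½ is dimensionless.

Multiplying the contributions: [kg] · [m²/s²]
Adding exponents of each base unit: kg: 1, m: 2, s: -2
SI base units of kinetic energy: kg·m²/s²

The claimed units kg·m²/(s³·A) (exponents kg: 1, m: 2, s: -3, A: -1) do not match the derived units kg·m²/s² (exponents kg: 1, m: 2, s: -2), so the claim is incorrect.

Answer: No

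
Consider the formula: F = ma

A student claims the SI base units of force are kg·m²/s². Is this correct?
Units of each symbol in F = ma:
  m (mass): kg
  a (acceleration): m/s²

Multiplying the contributions: [kg] · [m/s²]
Adding exponents of each base unit: kg: 1, m: 1, s: -2
SI base units of force: kg·m/s²

The claimed units kg·m²/s² (exponents kg: 1, m: 2, s: -2) do not match the derived units kg·m/s² (exponents kg: 1, m: 1, s: -2), so the claim is incorrect.

Answer: No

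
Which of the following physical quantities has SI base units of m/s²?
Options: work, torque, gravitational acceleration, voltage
Checking the SI base units of each option:
  work (W = Fd): kg·m²/s²  ✗
  torque (τ = Fr): kg·m²/s²  ✗
  gravitational acceleration (g = GM/r²): m/s²  ✓ matches
  voltage (V = IR): kg·m²/(s³·A)  ✗

Only gravitational acceleration has units m/s².

Answer: gravitational acceleration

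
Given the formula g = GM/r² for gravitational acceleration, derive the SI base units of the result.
Units of each symbol in g = GM/r²:
  G (gravitational constant): m³/(kg·s²)
  M (mass): kg
  r (distance): m  → to the power 2 in the denominator, contributes 1/m²

Multiplying the contributions: [m³/(kg·s²)] · [kg] · [1/m²]
Adding exponents of each base unit: m: 1, s: -2
SI base units of gravitational acceleration: m/s²

Answer: m/s²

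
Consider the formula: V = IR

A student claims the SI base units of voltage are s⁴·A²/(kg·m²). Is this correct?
Units of each symbol in V = IR:
  I (current): A
  R (resistance, in ohms): kg·m²/(s³·A²)

Multiplying the contributions: [A] · [kg·m²/(s³·A²)]
Adding exponents of each base unit: kg: 1, m: 2, s: -3, A: -1
SI base units of voltage: kg·m²/(s³·A)

The claimed units s⁴·A²/(kg·m²) (exponents kg: -1, m: -2, s: 4, A: 2) do not match the derived units kg·m²/(s³·A) (exponents kg: 1, m: 2, s: -3, A: -1), so the claim is incorrect.

Answer: No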